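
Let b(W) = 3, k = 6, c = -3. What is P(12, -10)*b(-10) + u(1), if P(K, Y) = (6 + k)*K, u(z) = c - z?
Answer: 428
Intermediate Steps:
u(z) = -3 - z
P(K, Y) = 12*K (P(K, Y) = (6 + 6)*K = 12*K)
P(12, -10)*b(-10) + u(1) = (12*12)*3 + (-3 - 1*1) = 144*3 + (-3 - 1) = 432 - 4 = 428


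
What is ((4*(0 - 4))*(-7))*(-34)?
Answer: -3808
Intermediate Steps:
((4*(0 - 4))*(-7))*(-34) = ((4*(-4))*(-7))*(-34) = -16*(-7)*(-34) = 112*(-34) = -3808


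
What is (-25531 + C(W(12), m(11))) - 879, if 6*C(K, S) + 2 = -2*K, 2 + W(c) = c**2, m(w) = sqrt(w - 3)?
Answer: -79373/3 ≈ -26458.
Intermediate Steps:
m(w) = sqrt(-3 + w)
W(c) = -2 + c**2
C(K, S) = -1/3 - K/3 (C(K, S) = -1/3 + (-2*K)/6 = -1/3 - K/3)
(-25531 + C(W(12), m(11))) - 879 = (-25531 + (-1/3 - (-2 + 12**2)/3)) - 879 = (-25531 + (-1/3 - (-2 + 144)/3)) - 879 = (-25531 + (-1/3 - 1/3*142)) - 879 = (-25531 + (-1/3 - 142/3)) - 879 = (-25531 - 143/3) - 879 = -76736/3 - 879 = -79373/3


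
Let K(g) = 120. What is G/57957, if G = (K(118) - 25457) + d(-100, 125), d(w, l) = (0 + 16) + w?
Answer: -25421/57957 ≈ -0.43862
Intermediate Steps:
d(w, l) = 16 + w
G = -25421 (G = (120 - 25457) + (16 - 100) = -25337 - 84 = -25421)
G/57957 = -25421/57957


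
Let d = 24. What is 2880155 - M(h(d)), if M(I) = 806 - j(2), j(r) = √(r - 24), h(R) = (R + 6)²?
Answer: 2879349 + I*√22 ≈ 2.8793e+6 + 4.6904*I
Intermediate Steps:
h(R) = (6 + R)²
j(r) = √(-24 + r)
M(I) = 806 - I*√22 (M(I) = 806 - √(-24 + 2) = 806 - √(-22) = 806 - I*√22)
2880155 - M(h(d)) = 2880155 - (806 - I*√22) = 2880155 + (-806 + I*√22) = 2879349 + I*√22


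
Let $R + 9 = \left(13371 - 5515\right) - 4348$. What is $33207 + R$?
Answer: $36706$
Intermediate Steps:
$R = 3499$ ($R = -9 + \left(\left(13371 - 5515\right) - 4348\right) = -9 + \left(7856 - 4348\right) = -9 + 3508 = 3499$)
$33207 + R = 33207 + 3499 = 36706$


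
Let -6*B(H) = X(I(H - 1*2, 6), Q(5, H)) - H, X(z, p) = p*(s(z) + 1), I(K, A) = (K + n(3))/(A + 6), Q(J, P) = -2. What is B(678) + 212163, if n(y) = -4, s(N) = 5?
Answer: 212278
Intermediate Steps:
I(K, A) = (-4 + K)/(6 + A) (I(K, A) = (K - 4)/(A + 6) = (-4 + K)/(6 + A))
X(z, p) = 6*p (X(z, p) = p*(5 + 1) = p*6 = 6*p)
B(H) = 2 + H/6 (B(H) = -(6*(-2) - H)/6 = -(-12 - H)/6 = 2 + H/6)
B(678) + 212163 = (2 + (1/6)*678) + 212163 = (2 + 113) + 212163 = 115 + 212163 = 212278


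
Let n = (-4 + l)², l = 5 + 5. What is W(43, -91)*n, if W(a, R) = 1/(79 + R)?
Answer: -3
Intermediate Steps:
l = 10
n = 36 (n = (-4 + 10)² = 6² = 36)
W(43, -91)*n = 36/(79 - 91) = 36/(-12) = -1/12*36 = -3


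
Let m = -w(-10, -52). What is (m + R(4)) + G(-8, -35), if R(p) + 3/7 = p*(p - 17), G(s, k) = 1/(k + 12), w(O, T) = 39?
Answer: -14727/161 ≈ -91.472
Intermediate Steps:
m = -39 (m = -1*39 = -39)
G(s, k) = 1/(12 + k)
R(p) = -3/7 + p*(-17 + p) (R(p) = -3/7 + p*(p - 17) = -3/7 + p*(-17 + p))
(m + R(4)) + G(-8, -35) = (-39 + (-3/7 + 4**2 - 17*4)) + 1/(12 - 35) = (-39 + (-3/7 + 16 - 68)) + 1/(-23) = (-39 - 367/7) - 1/23 = -640/7 - 1/23 = -14727/161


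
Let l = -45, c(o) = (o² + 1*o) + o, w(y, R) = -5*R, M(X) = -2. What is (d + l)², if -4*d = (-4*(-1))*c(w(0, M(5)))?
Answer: 27225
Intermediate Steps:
c(o) = o² + 2*o (c(o) = (o² + o) + o = (o + o²) + o = o² + 2*o)
d = -120 (d = -(-4*(-1))*(-5*(-2))*(2 - 5*(-2))/4 = -10*(2 + 10) = -10*12 = -120 ≈ -120.00)
(d + l)² = (-120 - 45)² = (-165)² = 27225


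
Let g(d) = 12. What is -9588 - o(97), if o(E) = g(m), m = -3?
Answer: -9600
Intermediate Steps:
o(E) = 12
-9588 - o(97) = -9588 - 1*12 = -9588 - 12 = -9600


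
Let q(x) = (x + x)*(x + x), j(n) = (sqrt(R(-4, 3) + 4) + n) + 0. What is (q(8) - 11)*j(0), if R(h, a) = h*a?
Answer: 490*I*sqrt(2) ≈ 692.96*I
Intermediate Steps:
R(h, a) = a*h
j(n) = n + 2*I*sqrt(2) (j(n) = (sqrt(3*(-4) + 4) + n) + 0 = (sqrt(-12 + 4) + n) + 0 = (sqrt(-8) + n) + 0 = (2*I*sqrt(2) + n) + 0 = (n + 2*I*sqrt(2)) + 0 = n + 2*I*sqrt(2))
q(x) = 4*x**2 (q(x) = (2*x)*(2*x) = 4*x**2)
(q(8) - 11)*j(0) = (4*8**2 - 11)*(0 + 2*I*sqrt(2)) = (4*64 - 11)*(2*I*sqrt(2)) = (256 - 11)*(2*I*sqrt(2)) = 245*(2*I*sqrt(2)) = 490*I*sqrt(2)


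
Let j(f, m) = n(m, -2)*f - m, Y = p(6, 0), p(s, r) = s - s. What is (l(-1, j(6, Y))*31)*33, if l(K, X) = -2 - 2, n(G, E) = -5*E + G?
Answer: -4092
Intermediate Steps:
p(s, r) = 0
Y = 0
n(G, E) = G - 5*E
j(f, m) = -m + f*(10 + m) (j(f, m) = (m - 5*(-2))*f - m = (m + 10)*f - m = (10 + m)*f - m = f*(10 + m) - m = -m + f*(10 + m))
l(K, X) = -4
(l(-1, j(6, Y))*31)*33 = -4*31*33 = -124*33 = -4092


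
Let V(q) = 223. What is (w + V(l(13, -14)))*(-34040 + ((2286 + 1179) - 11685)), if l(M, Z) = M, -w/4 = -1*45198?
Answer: -7649693900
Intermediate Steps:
w = 180792 (w = -(-4)*45198 = -4*(-45198) = 180792)
(w + V(l(13, -14)))*(-34040 + ((2286 + 1179) - 11685)) = (180792 + 223)*(-34040 + ((2286 + 1179) - 11685)) = 181015*(-34040 + (3465 - 11685)) = 181015*(-34040 - 8220) = 181015*(-42260) = -7649693900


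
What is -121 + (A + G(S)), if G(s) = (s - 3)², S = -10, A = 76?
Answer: 124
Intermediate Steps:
G(s) = (-3 + s)²
-121 + (A + G(S)) = -121 + (76 + (-3 - 10)²) = -121 + (76 + (-13)²) = -121 + (76 + 169) = -121 + 245 = 124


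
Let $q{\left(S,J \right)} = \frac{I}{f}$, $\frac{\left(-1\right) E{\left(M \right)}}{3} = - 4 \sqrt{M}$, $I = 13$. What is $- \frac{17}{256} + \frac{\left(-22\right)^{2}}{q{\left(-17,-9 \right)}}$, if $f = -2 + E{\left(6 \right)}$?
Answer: $- \frac{248029}{3328} + \frac{5808 \sqrt{6}}{13} \approx 1019.8$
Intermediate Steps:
$E{\left(M \right)} = 12 \sqrt{M}$ ($E{\left(M \right)} = - 3 \left(- 4 \sqrt{M}\right) = 12 \sqrt{M}$)
$f = -2 + 12 \sqrt{6} \approx 27.394$
$q{\left(S,J \right)} = \frac{13}{-2 + 12 \sqrt{6}}$
$- \frac{17}{256} + \frac{\left(-22\right)^{2}}{q{\left(-17,-9 \right)}} = - \frac{17}{256} + \frac{\left(-22\right)^{2}}{\frac{13}{430} + \frac{39 \sqrt{6}}{215}} = \left(-17\right) \frac{1}{256} + \frac{484}{\frac{13}{430} + \frac{39 \sqrt{6}}{215}} = - \frac{17}{256} + \frac{484}{\frac{13}{430} + \frac{39 \sqrt{6}}{215}}$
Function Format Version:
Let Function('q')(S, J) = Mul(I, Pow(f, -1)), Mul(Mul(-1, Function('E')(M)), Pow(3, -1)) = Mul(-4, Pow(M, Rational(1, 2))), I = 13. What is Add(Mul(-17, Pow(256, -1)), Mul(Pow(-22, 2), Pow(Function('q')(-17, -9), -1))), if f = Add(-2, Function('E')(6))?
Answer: Add(Rational(-248029, 3328), Mul(Rational(5808, 13), Pow(6, Rational(1, 2)))) ≈ 1019.8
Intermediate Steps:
Function('E')(M) = Mul(12, Pow(M, Rational(1, 2))) (Function('E')(M) = Mul(-3, Mul(-4, Pow(M, Rational(1, 2)))) = Mul(12, Pow(M, Rational(1, 2))))
f = Add(-2, Mul(12, Pow(6, Rational(1, 2)))) ≈ 27.394
Function('q')(S, J) = Mul(13, Pow(Add(-2, Mul(12, Pow(6, Rational(1, 2)))), -1))
Add(Mul(-17, Pow(256, -1)), Mul(Pow(-22, 2), Pow(Function('q')(-17, -9), -1))) = Add(Mul(-17, Pow(256, -1)), Mul(Pow(-22, 2), Pow(Add(Rational(13, 430), Mul(Rational(39, 215), Pow(6, Rational(1, 2)))), -1))) = Add(Mul(-17, Rational(1, 256)), Mul(484, Pow(Add(Rational(13, 430), Mul(Rational(39, 215), Pow(6, Rational(1, 2)))), -1))) = Add(Rational(-17, 256), Mul(484, Pow(Add(Rational(13, 430), Mul(Rational(39, 215), Pow(6, Rational(1, 2)))), -1)))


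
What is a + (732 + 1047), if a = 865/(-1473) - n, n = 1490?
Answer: 424832/1473 ≈ 288.41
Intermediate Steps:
a = -2195635/1473 (a = 865/(-1473) - 1*1490 = 865*(-1/1473) - 1490 = -865/1473 - 1490 = -2195635/1473 ≈ -1490.6)
a + (732 + 1047) = -2195635/1473 + (732 + 1047) = -2195635/1473 + 1779 = 424832/1473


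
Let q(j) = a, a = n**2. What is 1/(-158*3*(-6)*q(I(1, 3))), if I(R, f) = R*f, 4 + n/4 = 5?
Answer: 1/45504 ≈ 2.1976e-5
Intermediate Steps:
n = 4 (n = -16 + 4*5 = -16 + 20 = 4)
a = 16 (a = 4**2 = 16)
q(j) = 16
1/(-158*3*(-6)*q(I(1, 3))) = 1/(-158*3*(-6)*16) = 1/(-(-2844)*16) = 1/(-158*(-288)) = 1/45504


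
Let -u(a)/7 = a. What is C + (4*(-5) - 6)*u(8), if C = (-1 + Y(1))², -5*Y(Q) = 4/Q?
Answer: 36481/25 ≈ 1459.2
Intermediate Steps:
Y(Q) = -4/(5*Q)
u(a) = -7*a
C = 81/25 (C = (-1 - ⅘/1)² = (-1 - ⅘*1)² = (-1 - ⅘)² = (-9/5)² = 81/25 ≈ 3.2400)
C + (4*(-5) - 6)*u(8) = 81/25 + (4*(-5) - 6)*(-7*8) = 81/25 + (-20 - 6)*(-56) = 81/25 - 26*(-56) = 81/25 + 1456 = 36481/25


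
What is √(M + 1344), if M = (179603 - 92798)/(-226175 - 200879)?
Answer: √245075089400634/427054 ≈ 36.658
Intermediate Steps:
M = -86805/427054 (M = 86805/(-427054) = 86805*(-1/427054) = -86805/427054 ≈ -0.20326)
√(M + 1344) = √(-86805/427054 + 1344) = √(573873771/427054) = √245075089400634/427054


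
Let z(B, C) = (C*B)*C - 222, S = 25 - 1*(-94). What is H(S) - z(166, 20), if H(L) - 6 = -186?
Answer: -66358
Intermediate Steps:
S = 119 (S = 25 + 94 = 119)
H(L) = -180 (H(L) = 6 - 186 = -180)
z(B, C) = -222 + B*C² (z(B, C) = (B*C)*C - 222 = B*C² - 222 = -222 + B*C²)
H(S) - z(166, 20) = -180 - (-222 + 166*20²) = -180 - (-222 + 166*400) = -180 - (-222 + 66400) = -180 - 1*66178 = -180 - 66178 = -66358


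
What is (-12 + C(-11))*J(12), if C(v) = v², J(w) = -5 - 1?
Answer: -654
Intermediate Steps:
J(w) = -6
(-12 + C(-11))*J(12) = (-12 + (-11)²)*(-6) = (-12 + 121)*(-6) = 109*(-6) = -654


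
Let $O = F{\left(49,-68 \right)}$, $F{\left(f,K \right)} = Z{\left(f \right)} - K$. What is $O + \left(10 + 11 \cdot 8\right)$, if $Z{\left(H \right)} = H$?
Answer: $215$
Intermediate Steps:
$F{\left(f,K \right)} = f - K$
$O = 117$ ($O = 49 - -68 = 49 + 68 = 117$)
$O + \left(10 + 11 \cdot 8\right) = 117 + \left(10 + 11 \cdot 8\right) = 117 + \left(10 + 88\right) = 117 + 98 = 215$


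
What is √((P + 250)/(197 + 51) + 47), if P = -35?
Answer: 3*√81778/124 ≈ 6.9186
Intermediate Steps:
√((P + 250)/(197 + 51) + 47) = √((-35 + 250)/(197 + 51) + 47) = √(215/248 + 47) = √(11871/248) = 3*√81778/124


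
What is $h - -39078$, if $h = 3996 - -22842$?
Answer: $65916$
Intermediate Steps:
$h = 26838$ ($h = 3996 + 22842 = 26838$)
$h - -39078 = 26838 - -39078 = 26838 + 39078 = 65916$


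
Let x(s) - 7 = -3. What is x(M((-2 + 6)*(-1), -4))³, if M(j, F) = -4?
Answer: 64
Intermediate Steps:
x(s) = 4 (x(s) = 7 - 3 = 4)
x(M((-2 + 6)*(-1), -4))³ = 4³ = 64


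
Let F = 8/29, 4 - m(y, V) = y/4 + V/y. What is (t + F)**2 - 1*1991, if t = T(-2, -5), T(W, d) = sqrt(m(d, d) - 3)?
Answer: -6693263/3364 + 8*sqrt(5)/29 ≈ -1989.1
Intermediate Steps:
m(y, V) = 4 - y/4 - V/y (m(y, V) = 4 - (y/4 + V/y) = 4 + (-y/4 - V/y) = 4 - y/4 - V/y)
T(W, d) = sqrt(-d)/2 (T(W, d) = sqrt((4 - d/4 - d/d) - 3) = sqrt((4 - d/4 - 1) - 3) = sqrt((3 - d/4) - 3) = sqrt(-d/4) = sqrt(-d)/2)
F = 8/29 (F = 8*(1/29) = 8/29 ≈ 0.27586)
t = sqrt(5)/2 (t = sqrt(-1*(-5))/2 = sqrt(5)/2 ≈ 1.1180)
(t + F)**2 - 1*1991 = (sqrt(5)/2 + 8/29)**2 - 1*1991 = (8/29 + sqrt(5)/2)**2 - 1991 = -1991 + (8/29 + sqrt(5)/2)**2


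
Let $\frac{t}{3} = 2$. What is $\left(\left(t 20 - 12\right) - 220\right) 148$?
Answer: $-16576$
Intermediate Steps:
$t = 6$ ($t = 3 \cdot 2 = 6$)
$\left(\left(t 20 - 12\right) - 220\right) 148 = \left(\left(6 \cdot 20 - 12\right) - 220\right) 148 = \left(\left(120 - 12\right) - 220\right) 148 = \left(108 - 220\right) 148 = \left(-112\right) 148 = -16576$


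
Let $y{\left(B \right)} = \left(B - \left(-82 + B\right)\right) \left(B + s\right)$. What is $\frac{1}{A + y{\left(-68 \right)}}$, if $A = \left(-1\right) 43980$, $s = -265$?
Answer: $- \frac{1}{71286} \approx -1.4028 \cdot 10^{-5}$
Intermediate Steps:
$A = -43980$
$y{\left(B \right)} = -21730 + 82 B$ ($y{\left(B \right)} = \left(B - \left(-82 + B\right)\right) \left(B - 265\right) = 82 \left(-265 + B\right) = -21730 + 82 B$)
$\frac{1}{A + y{\left(-68 \right)}} = \frac{1}{-43980 + \left(-21730 + 82 \left(-68\right)\right)} = \frac{1}{-43980 - 27306} = \frac{1}{-71286} = - \frac{1}{71286}$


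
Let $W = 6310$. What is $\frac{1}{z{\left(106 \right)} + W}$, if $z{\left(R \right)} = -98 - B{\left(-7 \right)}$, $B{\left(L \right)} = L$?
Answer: $\frac{1}{6219} \approx 0.0001608$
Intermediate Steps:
$z{\left(R \right)} = -91$ ($z{\left(R \right)} = -98 - -7 = -98 + 7 = -91$)
$\frac{1}{z{\left(106 \right)} + W} = \frac{1}{-91 + 6310} = \frac{1}{6219}$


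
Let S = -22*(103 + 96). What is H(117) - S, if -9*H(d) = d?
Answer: 4365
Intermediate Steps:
S = -4378 (S = -22*199 = -4378)
H(d) = -d/9
H(117) - S = -⅑*117 - 1*(-4378) = -13 + 4378 = 4365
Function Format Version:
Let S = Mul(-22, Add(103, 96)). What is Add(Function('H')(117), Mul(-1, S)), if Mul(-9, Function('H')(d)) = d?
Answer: 4365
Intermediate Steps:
S = -4378 (S = Mul(-22, 199) = -4378)
Function('H')(d) = Mul(Rational(-1, 9), d)
Add(Function('H')(117), Mul(-1, S)) = Add(Mul(Rational(-1, 9), 117), Mul(-1, -4378)) = Add(-13, 4378) = 4365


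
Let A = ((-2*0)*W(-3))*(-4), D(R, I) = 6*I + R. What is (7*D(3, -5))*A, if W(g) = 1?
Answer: 0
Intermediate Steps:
D(R, I) = R + 6*I
A = 0 (A = (-2*0*1)*(-4) = (0*1)*(-4) = 0*(-4) = 0)
(7*D(3, -5))*A = (7*(3 + 6*(-5)))*0 = (7*(3 - 30))*0 = (7*(-27))*0 = -189*0 = 0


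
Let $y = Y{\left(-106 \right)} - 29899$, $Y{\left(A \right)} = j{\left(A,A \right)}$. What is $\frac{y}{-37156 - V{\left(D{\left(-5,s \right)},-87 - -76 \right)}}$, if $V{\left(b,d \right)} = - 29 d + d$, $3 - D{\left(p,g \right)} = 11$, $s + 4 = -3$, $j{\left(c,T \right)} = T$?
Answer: $\frac{30005}{37464} \approx 0.8009$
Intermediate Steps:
$Y{\left(A \right)} = A$
$s = -7$ ($s = -4 - 3 = -7$)
$D{\left(p,g \right)} = -8$ ($D{\left(p,g \right)} = 3 - 11 = -8$)
$V{\left(b,d \right)} = - 28 d$
$y = -30005$ ($y = -106 - 29899 = -30005$)
$\frac{y}{-37156 - V{\left(D{\left(-5,s \right)},-87 - -76 \right)}} = - \frac{30005}{-37156 - - 28 \left(-87 - -76\right)} = - \frac{30005}{-37156 - - 28 \left(-87 + 76\right)} = - \frac{30005}{-37156 - \left(-28\right) \left(-11\right)} = - \frac{30005}{-37156 - 308} = - \frac{30005}{-37464} = \left(-30005\right) \left(- \frac{1}{37464}\right) = \frac{30005}{37464}$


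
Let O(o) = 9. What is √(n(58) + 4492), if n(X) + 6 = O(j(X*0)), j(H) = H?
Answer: √4495 ≈ 67.045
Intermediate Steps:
n(X) = 3 (n(X) = -6 + 9 = 3)
√(n(58) + 4492) = √(3 + 4492) = √4495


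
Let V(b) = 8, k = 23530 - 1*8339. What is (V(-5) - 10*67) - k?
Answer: -15853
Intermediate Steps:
k = 15191 (k = 23530 - 8339 = 15191)
(V(-5) - 10*67) - k = (8 - 10*67) - 1*15191 = (8 - 670) - 15191 = -662 - 15191 = -15853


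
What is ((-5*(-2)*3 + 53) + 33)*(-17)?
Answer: -1972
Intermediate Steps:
((-5*(-2)*3 + 53) + 33)*(-17) = ((10*3 + 53) + 33)*(-17) = ((30 + 53) + 33)*(-17) = (83 + 33)*(-17) = 116*(-17) = -1972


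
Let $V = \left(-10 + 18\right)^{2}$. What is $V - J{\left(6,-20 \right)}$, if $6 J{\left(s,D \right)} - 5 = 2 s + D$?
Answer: $\frac{129}{2} \approx 64.5$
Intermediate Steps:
$J{\left(s,D \right)} = \frac{5}{6} + \frac{s}{3} + \frac{D}{6}$ ($J{\left(s,D \right)} = \frac{5}{6} + \frac{2 s + D}{6} = \frac{5}{6} + \frac{D + 2 s}{6} = \frac{5}{6} + \left(\frac{s}{3} + \frac{D}{6}\right) = \frac{5}{6} + \frac{s}{3} + \frac{D}{6}$)
$V = 64$ ($V = 8^{2} = 64$)
$V - J{\left(6,-20 \right)} = 64 - \left(\frac{5}{6} + \frac{1}{3} \cdot 6 + \frac{1}{6} \left(-20\right)\right) = 64 - \left(\frac{5}{6} + 2 - \frac{10}{3}\right) = 64 - - \frac{1}{2} = 64 + \frac{1}{2} = \frac{129}{2}$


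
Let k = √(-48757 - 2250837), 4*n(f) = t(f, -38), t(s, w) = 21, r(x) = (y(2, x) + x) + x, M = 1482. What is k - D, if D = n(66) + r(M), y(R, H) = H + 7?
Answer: -17833/4 + I*√2299594 ≈ -4458.3 + 1516.4*I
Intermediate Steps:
y(R, H) = 7 + H
r(x) = 7 + 3*x (r(x) = ((7 + x) + x) + x = (7 + 2*x) + x = 7 + 3*x)
n(f) = 21/4 (n(f) = (¼)*21 = 21/4)
D = 17833/4 (D = 21/4 + (7 + 3*1482) = 21/4 + (7 + 4446) = 21/4 + 4453 = 17833/4 ≈ 4458.3)
k = I*√2299594 (k = √(-2299594) = I*√2299594 ≈ 1516.4*I)
k - D = I*√2299594 - 1*17833/4 = I*√2299594 - 17833/4 = -17833/4 + I*√2299594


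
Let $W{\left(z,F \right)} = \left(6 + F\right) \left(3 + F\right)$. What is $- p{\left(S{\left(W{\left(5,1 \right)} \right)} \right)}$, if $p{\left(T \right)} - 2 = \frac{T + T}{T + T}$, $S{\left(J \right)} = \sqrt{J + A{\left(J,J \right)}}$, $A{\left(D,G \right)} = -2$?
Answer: $-3$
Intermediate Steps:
$W{\left(z,F \right)} = \left(3 + F\right) \left(6 + F\right)$
$S{\left(J \right)} = \sqrt{-2 + J}$ ($S{\left(J \right)} = \sqrt{J - 2} = \sqrt{-2 + J}$)
$p{\left(T \right)} = 3$ ($p{\left(T \right)} = 2 + \frac{T + T}{T + T} = 2 + \frac{2 T}{2 T} = 2 + 2 T \frac{1}{2 T} = 2 + 1 = 3$)
$- p{\left(S{\left(W{\left(5,1 \right)} \right)} \right)} = \left(-1\right) 3 = -3$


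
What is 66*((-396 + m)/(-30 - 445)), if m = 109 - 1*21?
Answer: 20328/475 ≈ 42.796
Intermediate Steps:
m = 88 (m = 109 - 21 = 88)
66*((-396 + m)/(-30 - 445)) = 66*((-396 + 88)/(-30 - 445)) = 66*(-308/(-475)) = 66*(-308*(-1/475)) = 66*(308/475) = 20328/475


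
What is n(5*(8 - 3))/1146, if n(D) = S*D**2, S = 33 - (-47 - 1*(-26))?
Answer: 5625/191 ≈ 29.450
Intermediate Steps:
S = 54 (S = 33 - (-47 + 26) = 33 - 1*(-21) = 33 + 21 = 54)
n(D) = 54*D**2
n(5*(8 - 3))/1146 = (54*(5*(8 - 3))**2)/1146 = (54*(5*5)**2)*(1/1146) = (54*25**2)*(1/1146) = (54*625)*(1/1146) = 33750*(1/1146) = 5625/191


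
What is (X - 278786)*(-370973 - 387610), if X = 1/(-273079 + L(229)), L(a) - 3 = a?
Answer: 19234105543578723/90949 ≈ 2.1148e+11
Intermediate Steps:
L(a) = 3 + a
X = -1/272847 (X = 1/(-273079 + (3 + 229)) = 1/(-273079 + 232) = 1/(-272847) = -1/272847 ≈ -3.6651e-6)
(X - 278786)*(-370973 - 387610) = (-1/272847 - 278786)*(-370973 - 387610) = -76065923743/272847*(-758583) = 19234105543578723/90949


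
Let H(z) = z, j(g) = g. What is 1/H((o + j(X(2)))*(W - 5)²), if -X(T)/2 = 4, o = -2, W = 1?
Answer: -1/160 ≈ -0.0062500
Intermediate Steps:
X(T) = -8 (X(T) = -2*4 = -8)
1/H((o + j(X(2)))*(W - 5)²) = 1/((-2 - 8)*(1 - 5)²) = 1/(-10*(-4)²) = 1/(-10*16) = 1/(-160) = -1/160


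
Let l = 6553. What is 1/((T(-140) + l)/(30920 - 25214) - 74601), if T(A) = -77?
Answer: -2853/212833415 ≈ -1.3405e-5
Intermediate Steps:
1/((T(-140) + l)/(30920 - 25214) - 74601) = 1/((-77 + 6553)/(30920 - 25214) - 74601) = 1/(6476/5706 - 74601) = 1/(6476*(1/5706) - 74601) = 1/(3238/2853 - 74601) = 1/(-212833415/2853) = -2853/212833415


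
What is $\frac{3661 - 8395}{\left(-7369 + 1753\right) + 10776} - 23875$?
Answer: $- \frac{20533289}{860} \approx -23876.0$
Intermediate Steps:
$\frac{3661 - 8395}{\left(-7369 + 1753\right) + 10776} - 23875 = - \frac{4734}{-5616 + 10776} - 23875 = - \frac{4734}{5160} - 23875 = \left(-4734\right) \frac{1}{5160} - 23875 = - \frac{789}{860} - 23875 = - \frac{20533289}{860}$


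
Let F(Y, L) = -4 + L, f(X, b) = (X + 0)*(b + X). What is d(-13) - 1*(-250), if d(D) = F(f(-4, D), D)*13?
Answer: 29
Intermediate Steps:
f(X, b) = X*(X + b)
d(D) = -52 + 13*D (d(D) = (-4 + D)*13 = -52 + 13*D)
d(-13) - 1*(-250) = (-52 + 13*(-13)) - 1*(-250) = (-52 - 169) + 250 = -221 + 250 = 29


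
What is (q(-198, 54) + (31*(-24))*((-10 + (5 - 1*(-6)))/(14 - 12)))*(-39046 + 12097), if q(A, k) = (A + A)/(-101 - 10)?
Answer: 367368768/37 ≈ 9.9289e+6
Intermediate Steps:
q(A, k) = -2*A/111 (q(A, k) = (2*A)/(-111) = (2*A)*(-1/111) = -2*A/111)
(q(-198, 54) + (31*(-24))*((-10 + (5 - 1*(-6)))/(14 - 12)))*(-39046 + 12097) = (-2/111*(-198) + (31*(-24))*((-10 + (5 - 1*(-6)))/(14 - 12)))*(-39046 + 12097) = (132/37 - 744*(-10 + (5 + 6))/2)*(-26949) = (132/37 - 744*(-10 + 11)/2)*(-26949) = (132/37 - 744/2)*(-26949) = (132/37 - 744*½)*(-26949) = (132/37 - 372)*(-26949) = -13632/37*(-26949) = 367368768/37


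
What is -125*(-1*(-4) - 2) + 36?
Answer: -214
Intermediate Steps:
-125*(-1*(-4) - 2) + 36 = -125*(4 - 2) + 36 = -125*2 + 36 = -250 + 36 = -214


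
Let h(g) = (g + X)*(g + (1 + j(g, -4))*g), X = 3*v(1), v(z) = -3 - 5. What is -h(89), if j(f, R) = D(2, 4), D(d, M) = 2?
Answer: -23140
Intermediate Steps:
j(f, R) = 2
v(z) = -8
X = -24 (X = 3*(-8) = -24)
h(g) = 4*g*(-24 + g) (h(g) = (g - 24)*(g + (1 + 2)*g) = (-24 + g)*(g + 3*g) = (-24 + g)*(4*g) = 4*g*(-24 + g))
-h(89) = -4*89*(-24 + 89) = -4*89*65 = -1*23140 = -23140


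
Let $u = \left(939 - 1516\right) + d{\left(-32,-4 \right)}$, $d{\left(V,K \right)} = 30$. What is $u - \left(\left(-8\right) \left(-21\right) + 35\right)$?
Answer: $-750$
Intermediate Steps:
$u = -547$ ($u = \left(939 - 1516\right) + 30 = -577 + 30 = -547$)
$u - \left(\left(-8\right) \left(-21\right) + 35\right) = -547 - \left(\left(-8\right) \left(-21\right) + 35\right) = -547 - \left(168 + 35\right) = -547 - 203 = -750$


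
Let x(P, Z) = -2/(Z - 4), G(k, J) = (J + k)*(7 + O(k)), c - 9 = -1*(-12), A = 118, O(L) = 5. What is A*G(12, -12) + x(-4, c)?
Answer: -2/17 ≈ -0.11765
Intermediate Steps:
c = 21 (c = 9 - 1*(-12) = 9 + 12 = 21)
G(k, J) = 12*J + 12*k (G(k, J) = (J + k)*(7 + 5) = (J + k)*12 = 12*J + 12*k)
x(P, Z) = -2/(-4 + Z)
A*G(12, -12) + x(-4, c) = 118*(12*(-12) + 12*12) - 2/(-4 + 21) = 118*(-144 + 144) - 2/17 = 118*0 - 2*1/17 = 0 - 2/17 = -2/17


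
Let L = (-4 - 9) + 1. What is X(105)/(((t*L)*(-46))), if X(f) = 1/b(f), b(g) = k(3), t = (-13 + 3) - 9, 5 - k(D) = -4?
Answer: -1/94392 ≈ -1.0594e-5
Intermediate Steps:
k(D) = 9 (k(D) = 5 - 1*(-4) = 5 + 4 = 9)
L = -12 (L = -13 + 1 = -12)
t = -19 (t = -10 - 9 = -19)
b(g) = 9
X(f) = ⅑ (X(f) = 1/9 = ⅑)
X(105)/(((t*L)*(-46))) = 1/(9*((-19*(-12)*(-46)))) = 1/(9*((228*(-46)))) = (⅑)/(-10488) = (⅑)*(-1/10488) = -1/94392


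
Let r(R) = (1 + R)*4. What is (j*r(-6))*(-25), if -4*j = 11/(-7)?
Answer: 1375/7 ≈ 196.43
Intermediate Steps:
r(R) = 4 + 4*R
j = 11/28 (j = -11/(4*(-7)) = -11*(-1)/(4*7) = -¼*(-11/7) = 11/28 ≈ 0.39286)
(j*r(-6))*(-25) = (11*(4 + 4*(-6))/28)*(-25) = (11*(4 - 24)/28)*(-25) = ((11/28)*(-20))*(-25) = -55/7*(-25) = 1375/7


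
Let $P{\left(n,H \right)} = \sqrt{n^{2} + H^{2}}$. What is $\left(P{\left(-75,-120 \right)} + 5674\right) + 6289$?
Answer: $11963 + 15 \sqrt{89} \approx 12105.0$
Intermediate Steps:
$P{\left(n,H \right)} = \sqrt{H^{2} + n^{2}}$
$\left(P{\left(-75,-120 \right)} + 5674\right) + 6289 = \left(\sqrt{\left(-120\right)^{2} + \left(-75\right)^{2}} + 5674\right) + 6289 = \left(\sqrt{14400 + 5625} + 5674\right) + 6289 = \left(\sqrt{20025} + 5674\right) + 6289 = \left(15 \sqrt{89} + 5674\right) + 6289 = \left(5674 + 15 \sqrt{89}\right) + 6289 = 11963 + 15 \sqrt{89}$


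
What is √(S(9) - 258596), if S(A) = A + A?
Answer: I*√258578 ≈ 508.51*I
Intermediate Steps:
S(A) = 2*A
√(S(9) - 258596) = √(2*9 - 258596) = √(18 - 258596) = √(-258578) = I*√258578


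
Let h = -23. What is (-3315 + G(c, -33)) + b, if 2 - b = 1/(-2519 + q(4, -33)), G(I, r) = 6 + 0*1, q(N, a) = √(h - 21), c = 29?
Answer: -1907659256/576855 + 2*I*√11/6345405 ≈ -3307.0 + 1.0454e-6*I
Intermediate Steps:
q(N, a) = 2*I*√11 (q(N, a) = √(-23 - 21) = √(-44) = 2*I*√11)
G(I, r) = 6 (G(I, r) = 6 + 0 = 6)
b = 2 - 1/(-2519 + 2*I*√11) ≈ 2.0004 + 1.0454e-6*I
(-3315 + G(c, -33)) + b = (-3315 + 6) + (1153939/576855 + 2*I*√11/6345405) = -3309 + (1153939/576855 + 2*I*√11/6345405) = -1907659256/576855 + 2*I*√11/6345405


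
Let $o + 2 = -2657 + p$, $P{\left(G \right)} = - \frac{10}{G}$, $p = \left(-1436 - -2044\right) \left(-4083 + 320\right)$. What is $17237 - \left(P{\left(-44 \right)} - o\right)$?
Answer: $- \frac{50013177}{22} \approx -2.2733 \cdot 10^{6}$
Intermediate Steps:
$p = -2287904$ ($p = \left(-1436 + 2044\right) \left(-3763\right) = 608 \left(-3763\right) = -2287904$)
$o = -2290563$ ($o = -2 - 2290561 = -2290563$)
$17237 - \left(P{\left(-44 \right)} - o\right) = 17237 - \left(- \frac{10}{-44} - -2290563\right) = 17237 - \left(\left(-10\right) \left(- \frac{1}{44}\right) + 2290563\right) = 17237 - \left(\frac{5}{22} + 2290563\right) = 17237 - \frac{50392391}{22} = - \frac{50013177}{22}$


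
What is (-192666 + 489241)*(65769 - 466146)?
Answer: -118741808775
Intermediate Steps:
(-192666 + 489241)*(65769 - 466146) = 296575*(-400377) = -118741808775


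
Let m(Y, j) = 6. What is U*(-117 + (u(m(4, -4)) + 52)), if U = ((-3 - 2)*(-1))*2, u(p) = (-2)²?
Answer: -610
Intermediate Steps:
u(p) = 4
U = 10 (U = -5*(-1)*2 = 5*2 = 10)
U*(-117 + (u(m(4, -4)) + 52)) = 10*(-117 + (4 + 52)) = 10*(-117 + 56) = 10*(-61) = -610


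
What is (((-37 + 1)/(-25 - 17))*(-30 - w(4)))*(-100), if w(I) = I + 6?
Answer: 24000/7 ≈ 3428.6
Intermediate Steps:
w(I) = 6 + I
(((-37 + 1)/(-25 - 17))*(-30 - w(4)))*(-100) = (((-37 + 1)/(-25 - 17))*(-30 - (6 + 4)))*(-100) = ((-36/(-42))*(-30 - 1*10))*(-100) = ((-36*(-1/42))*(-30 - 10))*(-100) = ((6/7)*(-40))*(-100) = -240/7*(-100) = 24000/7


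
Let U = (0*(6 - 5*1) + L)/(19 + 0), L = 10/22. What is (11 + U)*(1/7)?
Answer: 2304/1463 ≈ 1.5748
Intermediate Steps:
L = 5/11 (L = 10*(1/22) = 5/11 ≈ 0.45455)
U = 5/209 (U = (0*(6 - 5*1) + 5/11)/(19 + 0) = (0*(6 - 5) + 5/11)/19 = (0*1 + 5/11)*(1/19) = (0 + 5/11)*(1/19) = (5/11)*(1/19) = 5/209 ≈ 0.023923)
(11 + U)*(1/7) = (11 + 5/209)*(1/7) = 2304*(1*(⅐))/209 = (2304/209)*(⅐) = 2304/1463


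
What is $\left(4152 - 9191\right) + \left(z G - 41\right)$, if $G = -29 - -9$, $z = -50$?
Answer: $-4080$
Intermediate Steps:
$G = -20$ ($G = -29 + 9 = -20$)
$\left(4152 - 9191\right) + \left(z G - 41\right) = \left(4152 - 9191\right) - -959 = -5039 + \left(1000 - 41\right) = -5039 + 959 = -4080$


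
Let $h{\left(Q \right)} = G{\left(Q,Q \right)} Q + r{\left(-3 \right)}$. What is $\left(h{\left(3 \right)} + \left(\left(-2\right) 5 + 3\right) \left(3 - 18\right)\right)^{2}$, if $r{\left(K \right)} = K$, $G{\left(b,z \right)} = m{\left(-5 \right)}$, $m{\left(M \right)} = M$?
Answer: $7569$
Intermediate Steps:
$G{\left(b,z \right)} = -5$
$h{\left(Q \right)} = -3 - 5 Q$ ($h{\left(Q \right)} = - 5 Q - 3 = -3 - 5 Q$)
$\left(h{\left(3 \right)} + \left(\left(-2\right) 5 + 3\right) \left(3 - 18\right)\right)^{2} = \left(\left(-3 - 15\right) + \left(\left(-2\right) 5 + 3\right) \left(3 - 18\right)\right)^{2} = \left(\left(-3 - 15\right) + \left(-10 + 3\right) \left(-15\right)\right)^{2} = \left(-18 - -105\right)^{2} = \left(-18 + 105\right)^{2} = 87^{2} = 7569$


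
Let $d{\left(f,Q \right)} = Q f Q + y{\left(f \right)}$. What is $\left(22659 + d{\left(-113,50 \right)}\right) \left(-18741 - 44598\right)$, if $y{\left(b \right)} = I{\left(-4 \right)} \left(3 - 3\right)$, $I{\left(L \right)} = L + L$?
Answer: $16458069099$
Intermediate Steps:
$I{\left(L \right)} = 2 L$
$y{\left(b \right)} = 0$ ($y{\left(b \right)} = 2 \left(-4\right) \left(3 - 3\right) = \left(-8\right) 0 = 0$)
$d{\left(f,Q \right)} = f Q^{2}$ ($d{\left(f,Q \right)} = Q f Q + 0 = f Q^{2} + 0 = f Q^{2}$)
$\left(22659 + d{\left(-113,50 \right)}\right) \left(-18741 - 44598\right) = \left(22659 - 113 \cdot 50^{2}\right) \left(-18741 - 44598\right) = \left(22659 - 282500\right) \left(-63339\right) = \left(-259841\right) \left(-63339\right) = 16458069099$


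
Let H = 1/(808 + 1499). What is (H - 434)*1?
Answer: -1001237/2307 ≈ -434.00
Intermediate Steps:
H = 1/2307 ≈ 0.00043346
(H - 434)*1 = (1/2307 - 434)*1 = -1001237/2307*1 = -1001237/2307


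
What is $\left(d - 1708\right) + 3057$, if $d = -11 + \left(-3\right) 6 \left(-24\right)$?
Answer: $1770$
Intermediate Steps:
$d = 421$ ($d = -11 - -432 = -11 + 432 = 421$)
$\left(d - 1708\right) + 3057 = \left(421 - 1708\right) + 3057 = -1287 + 3057 = 1770$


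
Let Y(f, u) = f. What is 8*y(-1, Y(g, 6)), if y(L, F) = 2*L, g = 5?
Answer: -16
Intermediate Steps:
8*y(-1, Y(g, 6)) = 8*(2*(-1)) = 8*(-2) = -16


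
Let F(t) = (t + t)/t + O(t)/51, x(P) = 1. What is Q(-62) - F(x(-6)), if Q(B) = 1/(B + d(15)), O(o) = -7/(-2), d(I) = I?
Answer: -10019/4794 ≈ -2.0899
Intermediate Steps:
O(o) = 7/2 (O(o) = -7*(-1/2) = 7/2)
F(t) = 211/102 (F(t) = (t + t)/t + (7/2)/51 = (2*t)/t + (7/2)*(1/51) = 2 + 7/102 = 211/102)
Q(B) = 1/(15 + B) (Q(B) = 1/(B + 15) = 1/(15 + B))
Q(-62) - F(x(-6)) = 1/(15 - 62) - 1*211/102 = 1/(-47) - 211/102 = -1/47 - 211/102 = -10019/4794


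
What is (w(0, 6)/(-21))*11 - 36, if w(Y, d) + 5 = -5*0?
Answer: -701/21 ≈ -33.381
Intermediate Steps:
w(Y, d) = -5 (w(Y, d) = -5 - 5*0 = -5 + 0 = -5)
(w(0, 6)/(-21))*11 - 36 = -5/(-21)*11 - 36 = -5*(-1/21)*11 - 36 = (5/21)*11 - 36 = 55/21 - 36 = -701/21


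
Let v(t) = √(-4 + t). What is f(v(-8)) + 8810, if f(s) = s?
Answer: 8810 + 2*I*√3 ≈ 8810.0 + 3.4641*I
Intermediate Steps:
f(v(-8)) + 8810 = √(-4 - 8) + 8810 = √(-12) + 8810 = 2*I*√3 + 8810 = 8810 + 2*I*√3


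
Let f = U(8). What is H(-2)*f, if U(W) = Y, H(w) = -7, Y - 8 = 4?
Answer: -84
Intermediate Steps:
Y = 12 (Y = 8 + 4 = 12)
U(W) = 12
f = 12
H(-2)*f = -7*12 = -84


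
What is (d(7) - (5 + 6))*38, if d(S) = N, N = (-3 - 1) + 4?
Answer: -418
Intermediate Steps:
N = 0 (N = -4 + 4 = 0)
d(S) = 0
(d(7) - (5 + 6))*38 = (0 - (5 + 6))*38 = (0 - 1*11)*38 = (0 - 11)*38 = -11*38 = -418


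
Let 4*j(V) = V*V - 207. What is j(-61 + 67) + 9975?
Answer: 39729/4 ≈ 9932.3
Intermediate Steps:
j(V) = -207/4 + V²/4 (j(V) = (V*V - 207)/4 = (V² - 207)/4 = (-207 + V²)/4 = -207/4 + V²/4)
j(-61 + 67) + 9975 = (-207/4 + (-61 + 67)²/4) + 9975 = (-207/4 + (¼)*6²) + 9975 = (-207/4 + (¼)*36) + 9975 = (-207/4 + 9) + 9975 = -171/4 + 9975 = 39729/4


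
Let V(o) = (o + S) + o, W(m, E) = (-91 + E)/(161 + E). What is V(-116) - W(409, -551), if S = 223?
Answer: -692/65 ≈ -10.646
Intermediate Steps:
W(m, E) = (-91 + E)/(161 + E)
V(o) = 223 + 2*o (V(o) = (o + 223) + o = (223 + o) + o = 223 + 2*o)
V(-116) - W(409, -551) = (223 + 2*(-116)) - (-91 - 551)/(161 - 551) = (223 - 232) - (-642)/(-390) = -9 - (-1)*(-642)/390 = -9 - 1*107/65 = -9 - 107/65 = -692/65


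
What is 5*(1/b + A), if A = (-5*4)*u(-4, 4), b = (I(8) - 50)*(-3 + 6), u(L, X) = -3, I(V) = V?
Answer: 37795/126 ≈ 299.96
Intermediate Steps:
b = -126 (b = (8 - 50)*(-3 + 6) = -42*3 = -126)
A = 60 (A = -5*4*(-3) = -20*(-3) = 60)
5*(1/b + A) = 5*(1/(-126) + 60) = 5*(-1/126 + 60) = 5*(7559/126) = 37795/126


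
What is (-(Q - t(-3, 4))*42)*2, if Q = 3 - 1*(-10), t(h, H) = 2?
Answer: -924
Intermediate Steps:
Q = 13 (Q = 3 + 10 = 13)
(-(Q - t(-3, 4))*42)*2 = (-(13 - 1*2)*42)*2 = (-(13 - 2)*42)*2 = (-1*11*42)*2 = -11*42*2 = -462*2 = -924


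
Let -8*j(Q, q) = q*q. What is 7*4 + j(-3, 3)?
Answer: 215/8 ≈ 26.875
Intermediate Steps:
j(Q, q) = -q²/8 (j(Q, q) = -q*q/8 = -q²/8)
7*4 + j(-3, 3) = 7*4 - ⅛*3² = 28 - ⅛*9 = 28 - 9/8 = 215/8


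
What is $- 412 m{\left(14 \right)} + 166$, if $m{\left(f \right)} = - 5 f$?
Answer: $29006$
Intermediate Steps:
$- 412 m{\left(14 \right)} + 166 = - 412 \left(\left(-5\right) 14\right) + 166 = \left(-412\right) \left(-70\right) + 166 = 28840 + 166 = 29006$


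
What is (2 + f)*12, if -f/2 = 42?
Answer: -984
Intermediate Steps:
f = -84 (f = -2*42 = -84)
(2 + f)*12 = (2 - 84)*12 = -82*12 = -984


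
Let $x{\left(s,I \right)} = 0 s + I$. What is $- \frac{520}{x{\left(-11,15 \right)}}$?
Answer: $- \frac{104}{3} \approx -34.667$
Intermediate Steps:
$x{\left(s,I \right)} = I$ ($x{\left(s,I \right)} = 0 + I = I$)
$- \frac{520}{x{\left(-11,15 \right)}} = - \frac{520}{15} = \left(-520\right) \frac{1}{15} = - \frac{104}{3}$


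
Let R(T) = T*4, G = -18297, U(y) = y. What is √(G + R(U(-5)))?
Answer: I*√18317 ≈ 135.34*I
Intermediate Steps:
R(T) = 4*T
√(G + R(U(-5))) = √(-18297 + 4*(-5)) = √(-18297 - 20) = √(-18317) = I*√18317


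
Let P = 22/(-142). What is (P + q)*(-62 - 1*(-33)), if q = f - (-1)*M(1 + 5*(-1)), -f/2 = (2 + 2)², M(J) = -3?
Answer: 72384/71 ≈ 1019.5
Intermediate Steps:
f = -32 (f = -2*(2 + 2)² = -2*4² = -2*16 = -32)
P = -11/71 (P = 22*(-1/142) = -11/71 ≈ -0.15493)
q = -35 (q = -32 - (-1)*(-3) = -32 - 1*3 = -32 - 3 = -35)
(P + q)*(-62 - 1*(-33)) = (-11/71 - 35)*(-62 - 1*(-33)) = -2496*(-62 + 33)/71 = -2496/71*(-29) = 72384/71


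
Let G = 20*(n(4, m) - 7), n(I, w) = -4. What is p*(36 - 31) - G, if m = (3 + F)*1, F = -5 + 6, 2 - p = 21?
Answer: 125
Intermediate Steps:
p = -19 (p = 2 - 1*21 = 2 - 21 = -19)
F = 1
m = 4 (m = (3 + 1)*1 = 4*1 = 4)
G = -220 (G = 20*(-4 - 7) = 20*(-11) = -220)
p*(36 - 31) - G = -19*(36 - 31) - 1*(-220) = -19*5 + 220 = -95 + 220 = 125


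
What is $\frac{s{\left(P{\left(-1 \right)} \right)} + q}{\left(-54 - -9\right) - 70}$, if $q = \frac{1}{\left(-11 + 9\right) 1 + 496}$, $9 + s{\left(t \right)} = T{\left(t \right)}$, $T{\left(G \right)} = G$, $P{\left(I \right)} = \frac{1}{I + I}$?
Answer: $\frac{102}{1235} \approx 0.082591$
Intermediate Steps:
$P{\left(I \right)} = \frac{1}{2 I}$
$s{\left(t \right)} = -9 + t$
$q = \frac{1}{494}$ ($q = \frac{1}{\left(-2\right) 1 + 496} = \frac{1}{-2 + 496} = \frac{1}{494} \approx 0.0020243$)
$\frac{s{\left(P{\left(-1 \right)} \right)} + q}{\left(-54 - -9\right) - 70} = \frac{\left(-9 + \frac{1}{2 \left(-1\right)}\right) + \frac{1}{494}}{\left(-54 - -9\right) - 70} = \frac{\left(-9 + \frac{1}{2} \left(-1\right)\right) + \frac{1}{494}}{\left(-54 + 9\right) - 70} = \frac{\left(-9 - \frac{1}{2}\right) + \frac{1}{494}}{-45 - 70} = \frac{- \frac{19}{2} + \frac{1}{494}}{-115} = \left(- \frac{2346}{247}\right) \left(- \frac{1}{115}\right) = \frac{102}{1235}$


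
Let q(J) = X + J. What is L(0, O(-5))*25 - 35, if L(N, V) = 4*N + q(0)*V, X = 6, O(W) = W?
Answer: -785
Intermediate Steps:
q(J) = 6 + J
L(N, V) = 4*N + 6*V (L(N, V) = 4*N + (6 + 0)*V = 4*N + 6*V)
L(0, O(-5))*25 - 35 = (4*0 + 6*(-5))*25 - 35 = (0 - 30)*25 - 35 = -30*25 - 35 = -750 - 35 = -785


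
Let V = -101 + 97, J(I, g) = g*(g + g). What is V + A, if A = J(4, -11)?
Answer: 238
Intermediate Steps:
J(I, g) = 2*g² (J(I, g) = g*(2*g) = 2*g²)
A = 242 (A = 2*(-11)² = 2*121 = 242)
V = -4
V + A = -4 + 242 = 238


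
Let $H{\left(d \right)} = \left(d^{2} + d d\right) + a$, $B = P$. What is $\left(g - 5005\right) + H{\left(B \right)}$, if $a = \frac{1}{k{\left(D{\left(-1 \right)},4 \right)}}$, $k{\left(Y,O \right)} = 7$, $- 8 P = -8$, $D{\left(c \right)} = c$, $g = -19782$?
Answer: $- \frac{173494}{7} \approx -24785.0$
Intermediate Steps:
$P = 1$ ($P = \left(- \frac{1}{8}\right) \left(-8\right) = 1$)
$B = 1$
$a = \frac{1}{7} \approx 0.14286$
$H{\left(d \right)} = \frac{1}{7} + 2 d^{2}$ ($H{\left(d \right)} = \left(d^{2} + d d\right) + \frac{1}{7} = \left(d^{2} + d^{2}\right) + \frac{1}{7} = 2 d^{2} + \frac{1}{7} = \frac{1}{7} + 2 d^{2}$)
$\left(g - 5005\right) + H{\left(B \right)} = \left(-19782 - 5005\right) + \left(\frac{1}{7} + 2 \cdot 1^{2}\right) = -24787 + \left(\frac{1}{7} + 2 \cdot 1\right) = -24787 + \left(\frac{1}{7} + 2\right) = -24787 + \frac{15}{7} = - \frac{173494}{7}$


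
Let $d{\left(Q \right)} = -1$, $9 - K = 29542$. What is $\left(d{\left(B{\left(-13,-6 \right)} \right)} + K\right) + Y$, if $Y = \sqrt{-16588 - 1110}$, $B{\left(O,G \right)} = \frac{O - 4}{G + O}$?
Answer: $-29534 + i \sqrt{17698} \approx -29534.0 + 133.03 i$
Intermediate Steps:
$K = -29533$ ($K = 9 - 29542 = -29533$)
$B{\left(O,G \right)} = \frac{-4 + O}{G + O}$
$Y = i \sqrt{17698}$ ($Y = \sqrt{-17698} = i \sqrt{17698} \approx 133.03 i$)
$\left(d{\left(B{\left(-13,-6 \right)} \right)} + K\right) + Y = \left(-1 - 29533\right) + i \sqrt{17698} = -29534 + i \sqrt{17698}$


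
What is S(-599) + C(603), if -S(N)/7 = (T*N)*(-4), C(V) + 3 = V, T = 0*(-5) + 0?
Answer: 600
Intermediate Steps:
T = 0 (T = 0 + 0 = 0)
C(V) = -3 + V
S(N) = 0 (S(N) = -7*0*N*(-4) = -0*(-4) = -7*0 = 0)
S(-599) + C(603) = 0 + (-3 + 603) = 0 + 600 = 600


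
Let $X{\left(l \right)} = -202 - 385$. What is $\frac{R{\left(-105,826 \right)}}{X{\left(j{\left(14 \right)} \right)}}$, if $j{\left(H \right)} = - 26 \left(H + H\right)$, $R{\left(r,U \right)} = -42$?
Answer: $\frac{42}{587} \approx 0.07155$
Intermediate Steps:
$j{\left(H \right)} = - 52 H$ ($j{\left(H \right)} = - 26 \cdot 2 H = - 52 H$)
$X{\left(l \right)} = -587$ ($X{\left(l \right)} = -202 - 385 = -587$)
$\frac{R{\left(-105,826 \right)}}{X{\left(j{\left(14 \right)} \right)}} = - \frac{42}{-587} = \left(-42\right) \left(- \frac{1}{587}\right) = \frac{42}{587}$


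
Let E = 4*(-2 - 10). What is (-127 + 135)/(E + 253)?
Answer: 8/205 ≈ 0.039024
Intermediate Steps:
E = -48 (E = 4*(-12) = -48)
(-127 + 135)/(E + 253) = (-127 + 135)/(-48 + 253) = 8/205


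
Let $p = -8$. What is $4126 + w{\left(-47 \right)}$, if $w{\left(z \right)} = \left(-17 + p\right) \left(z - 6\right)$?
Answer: $5451$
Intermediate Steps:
$w{\left(z \right)} = 150 - 25 z$ ($w{\left(z \right)} = \left(-17 - 8\right) \left(z - 6\right) = - 25 \left(-6 + z\right) = 150 - 25 z$)
$4126 + w{\left(-47 \right)} = 4126 + \left(150 - -1175\right) = 4126 + \left(150 + 1175\right) = 4126 + 1325 = 5451$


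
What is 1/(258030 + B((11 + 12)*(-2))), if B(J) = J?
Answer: 1/257984 ≈ 3.8762e-6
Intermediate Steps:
1/(258030 + B((11 + 12)*(-2))) = 1/(258030 + (11 + 12)*(-2)) = 1/(258030 + 23*(-2)) = 1/(258030 - 46) = 1/257984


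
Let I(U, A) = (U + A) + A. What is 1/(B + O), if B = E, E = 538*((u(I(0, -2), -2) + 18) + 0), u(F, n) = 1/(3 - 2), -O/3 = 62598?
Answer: -1/177572 ≈ -5.6315e-6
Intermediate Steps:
O = -187794 (O = -3*62598 = -187794)
I(U, A) = U + 2*A (I(U, A) = (A + U) + A = U + 2*A)
u(F, n) = 1 (u(F, n) = 1/1 = 1)
E = 10222 (E = 538*((1 + 18) + 0) = 538*(19 + 0) = 538*19 = 10222)
B = 10222
1/(B + O) = 1/(10222 - 187794) = 1/(-177572) = -1/177572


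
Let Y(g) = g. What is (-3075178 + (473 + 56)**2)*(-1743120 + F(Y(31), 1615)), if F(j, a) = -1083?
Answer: 4875635181411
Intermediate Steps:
(-3075178 + (473 + 56)**2)*(-1743120 + F(Y(31), 1615)) = (-3075178 + (473 + 56)**2)*(-1743120 - 1083) = (-3075178 + 529**2)*(-1744203) = (-3075178 + 279841)*(-1744203) = -2795337*(-1744203) = 4875635181411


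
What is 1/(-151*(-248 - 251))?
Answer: 1/75349 ≈ 1.3272e-5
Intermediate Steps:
1/(-151*(-248 - 251)) = 1/(-151*(-499)) = 1/75349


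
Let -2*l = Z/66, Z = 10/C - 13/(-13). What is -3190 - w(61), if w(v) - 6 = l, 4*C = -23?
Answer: -9703073/3036 ≈ -3196.0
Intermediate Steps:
C = -23/4 (C = (1/4)*(-23) = -23/4 ≈ -5.7500)
Z = -17/23 (Z = 10/(-23/4) - 13/(-13) = 10*(-4/23) - 13*(-1/13) = -40/23 + 1 = -17/23 ≈ -0.73913)
l = 17/3036 (l = -(-17)/(46*66) = -1/2*(-17/1518) = 17/3036 ≈ 0.0055995)
w(v) = 18233/3036 (w(v) = 6 + 17/3036 = 18233/3036)
-3190 - w(61) = -3190 - 1*18233/3036 = -3190 - 18233/3036 = -9703073/3036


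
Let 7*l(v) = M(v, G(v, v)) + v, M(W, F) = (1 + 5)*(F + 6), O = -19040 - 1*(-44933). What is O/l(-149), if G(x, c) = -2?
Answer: -181251/125 ≈ -1450.0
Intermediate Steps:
O = 25893 (O = -19040 + 44933 = 25893)
M(W, F) = 36 + 6*F (M(W, F) = 6*(6 + F) = 36 + 6*F)
l(v) = 24/7 + v/7 (l(v) = ((36 + 6*(-2)) + v)/7 = ((36 - 12) + v)/7 = (24 + v)/7 = 24/7 + v/7)
O/l(-149) = 25893/(24/7 + (⅐)*(-149)) = 25893/(24/7 - 149/7) = 25893/(-125/7) = 25893*(-7/125) = -181251/125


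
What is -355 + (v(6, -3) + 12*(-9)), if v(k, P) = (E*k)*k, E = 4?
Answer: -319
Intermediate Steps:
v(k, P) = 4*k² (v(k, P) = (4*k)*k = 4*k²)
-355 + (v(6, -3) + 12*(-9)) = -355 + (4*6² + 12*(-9)) = -355 + (4*36 - 108) = -355 + (144 - 108) = -355 + 36 = -319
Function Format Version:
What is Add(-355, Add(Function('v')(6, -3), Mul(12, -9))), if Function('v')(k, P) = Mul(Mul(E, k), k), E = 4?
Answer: -319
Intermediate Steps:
Function('v')(k, P) = Mul(4, Pow(k, 2)) (Function('v')(k, P) = Mul(Mul(4, k), k) = Mul(4, Pow(k, 2)))
Add(-355, Add(Function('v')(6, -3), Mul(12, -9))) = Add(-355, Add(Mul(4, Pow(6, 2)), Mul(12, -9))) = Add(-355, Add(Mul(4, 36), -108)) = Add(-355, Add(144, -108)) = Add(-355, 36) = -319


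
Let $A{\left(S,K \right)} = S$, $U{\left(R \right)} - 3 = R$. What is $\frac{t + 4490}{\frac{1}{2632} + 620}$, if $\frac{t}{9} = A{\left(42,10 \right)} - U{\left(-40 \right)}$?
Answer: $\frac{13689032}{1631841} \approx 8.3887$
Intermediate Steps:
$U{\left(R \right)} = 3 + R$
$t = 711$ ($t = 9 \left(42 - \left(3 - 40\right)\right) = 9 \left(42 - -37\right) = 9 \left(42 + 37\right) = 9 \cdot 79 = 711$)
$\frac{t + 4490}{\frac{1}{2632} + 620} = \frac{711 + 4490}{\frac{1}{2632} + 620} = \frac{5201}{\frac{1}{2632} + 620} = \frac{5201}{\frac{1631841}{2632}} = 5201 \cdot \frac{2632}{1631841} = \frac{13689032}{1631841}$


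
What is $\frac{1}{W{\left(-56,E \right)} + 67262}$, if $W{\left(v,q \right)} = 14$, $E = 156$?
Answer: $\frac{1}{67276} \approx 1.4864 \cdot 10^{-5}$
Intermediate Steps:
$\frac{1}{W{\left(-56,E \right)} + 67262} = \frac{1}{14 + 67262} = \frac{1}{67276}$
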